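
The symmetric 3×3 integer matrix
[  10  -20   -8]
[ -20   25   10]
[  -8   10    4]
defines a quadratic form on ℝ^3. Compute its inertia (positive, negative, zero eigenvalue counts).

Answer: (1, 1, 1)

Derivation:
step 0: pivot 10 → sign +
step 1: pivot -15 → sign −
step 2: row/col 2 already zero → sign 0
signature = (1, 1, 1)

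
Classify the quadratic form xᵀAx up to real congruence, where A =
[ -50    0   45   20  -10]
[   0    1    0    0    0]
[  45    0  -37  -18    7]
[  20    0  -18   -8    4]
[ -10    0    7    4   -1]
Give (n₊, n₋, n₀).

Answer: (2, 2, 1)

Derivation:
step 0: pivot -50 → sign −
step 1: pivot 1 → sign +
step 2: pivot 7/2 → sign +
step 3: pivot -1/7 → sign −
step 4: row/col 4 already zero → sign 0
signature = (2, 2, 1)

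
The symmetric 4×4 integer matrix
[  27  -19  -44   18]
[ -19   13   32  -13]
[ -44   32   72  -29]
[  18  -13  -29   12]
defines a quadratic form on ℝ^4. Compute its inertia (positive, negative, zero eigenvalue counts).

Answer: (3, 1, 0)

Derivation:
step 0: pivot 27 → sign +
step 1: pivot -10/27 → sign −
step 2: pivot 16/5 → sign +
step 3: pivot 3/16 → sign +
signature = (3, 1, 0)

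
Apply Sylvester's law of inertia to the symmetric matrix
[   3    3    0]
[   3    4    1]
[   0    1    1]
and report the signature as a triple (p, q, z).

Answer: (2, 0, 1)

Derivation:
step 0: pivot 3 → sign +
step 1: pivot 1 → sign +
step 2: row/col 2 already zero → sign 0
signature = (2, 0, 1)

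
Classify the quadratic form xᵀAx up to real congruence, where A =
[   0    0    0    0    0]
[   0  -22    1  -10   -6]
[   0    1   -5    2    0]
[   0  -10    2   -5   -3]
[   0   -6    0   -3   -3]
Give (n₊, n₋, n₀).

Answer: (1, 3, 1)

Derivation:
step 0: pivot -22 → sign −
step 1: pivot -109/22 → sign −
step 2: pivot 3/109 → sign +
step 3: pivot -6 → sign −
step 4: row/col 4 already zero → sign 0
signature = (1, 3, 1)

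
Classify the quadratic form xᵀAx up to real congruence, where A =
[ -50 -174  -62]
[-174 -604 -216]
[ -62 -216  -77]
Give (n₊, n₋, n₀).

step 0: pivot -50 → sign −
step 1: pivot 38/25 → sign +
step 2: pivot -3/19 → sign −
signature = (1, 2, 0)

Answer: (1, 2, 0)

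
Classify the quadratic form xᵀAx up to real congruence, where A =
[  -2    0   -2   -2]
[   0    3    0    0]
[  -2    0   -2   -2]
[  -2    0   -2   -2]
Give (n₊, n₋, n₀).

Answer: (1, 1, 2)

Derivation:
step 0: pivot -2 → sign −
step 1: pivot 3 → sign +
step 2: row/col 2 already zero → sign 0
step 3: row/col 3 already zero → sign 0
signature = (1, 1, 2)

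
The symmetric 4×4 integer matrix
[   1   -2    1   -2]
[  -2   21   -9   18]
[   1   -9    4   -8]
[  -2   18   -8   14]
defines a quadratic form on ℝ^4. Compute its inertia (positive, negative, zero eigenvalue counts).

step 0: pivot 1 → sign +
step 1: pivot 17 → sign +
step 2: pivot 2/17 → sign +
step 3: pivot -2 → sign −
signature = (3, 1, 0)

Answer: (3, 1, 0)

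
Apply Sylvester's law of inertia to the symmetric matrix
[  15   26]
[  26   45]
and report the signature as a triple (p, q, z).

step 0: pivot 15 → sign +
step 1: pivot -1/15 → sign −
signature = (1, 1, 0)

Answer: (1, 1, 0)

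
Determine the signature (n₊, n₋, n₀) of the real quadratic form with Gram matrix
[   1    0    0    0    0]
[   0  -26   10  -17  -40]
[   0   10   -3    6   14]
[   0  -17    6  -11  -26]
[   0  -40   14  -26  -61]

step 0: pivot 1 → sign +
step 1: pivot -26 → sign −
step 2: pivot 11/13 → sign +
step 3: pivot -5/22 → sign −
step 4: pivot 3/5 → sign +
signature = (3, 2, 0)

Answer: (3, 2, 0)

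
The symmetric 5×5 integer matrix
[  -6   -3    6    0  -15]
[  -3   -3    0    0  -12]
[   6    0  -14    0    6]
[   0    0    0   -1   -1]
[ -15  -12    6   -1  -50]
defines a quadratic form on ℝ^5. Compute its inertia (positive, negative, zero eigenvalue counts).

Answer: (1, 4, 0)

Derivation:
step 0: pivot -6 → sign −
step 1: pivot -3/2 → sign −
step 2: pivot -2 → sign −
step 3: pivot -1 → sign −
step 4: pivot 2 → sign +
signature = (1, 4, 0)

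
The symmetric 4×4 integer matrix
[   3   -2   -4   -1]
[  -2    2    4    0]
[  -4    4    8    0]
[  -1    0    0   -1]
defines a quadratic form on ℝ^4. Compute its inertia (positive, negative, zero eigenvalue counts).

Answer: (2, 1, 1)

Derivation:
step 0: pivot 3 → sign +
step 1: pivot 2/3 → sign +
step 2: pivot -2 → sign −
step 3: row/col 3 already zero → sign 0
signature = (2, 1, 1)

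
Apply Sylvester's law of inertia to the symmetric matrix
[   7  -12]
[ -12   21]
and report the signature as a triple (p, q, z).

Answer: (2, 0, 0)

Derivation:
step 0: pivot 7 → sign +
step 1: pivot 3/7 → sign +
signature = (2, 0, 0)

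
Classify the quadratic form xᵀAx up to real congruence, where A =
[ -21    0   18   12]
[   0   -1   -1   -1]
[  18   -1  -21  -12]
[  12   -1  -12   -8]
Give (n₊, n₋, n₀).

step 0: pivot -21 → sign −
step 1: pivot -1 → sign −
step 2: pivot -32/7 → sign −
step 3: pivot -1/32 → sign −
signature = (0, 4, 0)

Answer: (0, 4, 0)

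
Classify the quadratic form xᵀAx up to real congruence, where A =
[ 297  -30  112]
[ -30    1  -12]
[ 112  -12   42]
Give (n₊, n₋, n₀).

Answer: (1, 2, 0)

Derivation:
step 0: pivot 297 → sign +
step 1: pivot -67/33 → sign −
step 2: pivot -2/603 → sign −
signature = (1, 2, 0)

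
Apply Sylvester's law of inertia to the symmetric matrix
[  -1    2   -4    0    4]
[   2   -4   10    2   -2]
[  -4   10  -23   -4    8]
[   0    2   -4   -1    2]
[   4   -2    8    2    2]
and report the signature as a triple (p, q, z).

Answer: (2, 3, 0)

Derivation:
step 0: pivot -1 → sign −
step 1: pivot -7 → sign −
step 2: pivot 4/7 → sign +
step 3: pivot 3 → sign +
step 4: pivot -1/3 → sign −
signature = (2, 3, 0)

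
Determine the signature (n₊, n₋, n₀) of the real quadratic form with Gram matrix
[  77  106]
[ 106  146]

step 0: pivot 77 → sign +
step 1: pivot 6/77 → sign +
signature = (2, 0, 0)

Answer: (2, 0, 0)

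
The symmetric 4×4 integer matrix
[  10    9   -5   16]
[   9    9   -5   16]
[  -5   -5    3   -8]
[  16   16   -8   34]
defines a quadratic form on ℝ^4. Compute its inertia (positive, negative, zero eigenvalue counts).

Answer: (4, 0, 0)

Derivation:
step 0: pivot 10 → sign +
step 1: pivot 9/10 → sign +
step 2: pivot 2/9 → sign +
step 3: pivot 2 → sign +
signature = (4, 0, 0)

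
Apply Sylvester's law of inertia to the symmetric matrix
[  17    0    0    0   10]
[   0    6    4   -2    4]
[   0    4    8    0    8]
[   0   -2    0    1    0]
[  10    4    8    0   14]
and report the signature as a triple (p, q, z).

Answer: (4, 0, 1)

Derivation:
step 0: pivot 17 → sign +
step 1: pivot 6 → sign +
step 2: pivot 16/3 → sign +
step 3: pivot 2/17 → sign +
step 4: row/col 4 already zero → sign 0
signature = (4, 0, 1)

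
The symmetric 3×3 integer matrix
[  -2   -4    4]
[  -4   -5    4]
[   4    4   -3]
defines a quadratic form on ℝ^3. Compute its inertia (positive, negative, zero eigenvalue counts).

step 0: pivot -2 → sign −
step 1: pivot 3 → sign +
step 2: pivot -1/3 → sign −
signature = (1, 2, 0)

Answer: (1, 2, 0)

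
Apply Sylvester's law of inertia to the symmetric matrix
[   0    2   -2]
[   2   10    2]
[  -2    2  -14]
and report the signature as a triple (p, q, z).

step 0: pivot 10 → sign +
step 1: pivot -2/5 → sign −
step 2: row/col 2 already zero → sign 0
signature = (1, 1, 1)

Answer: (1, 1, 1)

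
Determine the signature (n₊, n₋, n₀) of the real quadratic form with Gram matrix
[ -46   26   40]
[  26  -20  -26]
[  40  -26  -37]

step 0: pivot -46 → sign −
step 1: pivot -122/23 → sign −
step 2: pivot -3/61 → sign −
signature = (0, 3, 0)

Answer: (0, 3, 0)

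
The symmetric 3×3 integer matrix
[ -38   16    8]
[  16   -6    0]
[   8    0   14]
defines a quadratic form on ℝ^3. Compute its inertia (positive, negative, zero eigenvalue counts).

step 0: pivot -38 → sign −
step 1: pivot 14/19 → sign +
step 2: pivot 2/7 → sign +
signature = (2, 1, 0)

Answer: (2, 1, 0)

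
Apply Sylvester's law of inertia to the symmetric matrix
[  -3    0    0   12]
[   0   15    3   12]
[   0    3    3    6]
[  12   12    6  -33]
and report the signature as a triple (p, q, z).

step 0: pivot -3 → sign −
step 1: pivot 15 → sign +
step 2: pivot 12/5 → sign +
step 3: row/col 3 already zero → sign 0
signature = (2, 1, 1)

Answer: (2, 1, 1)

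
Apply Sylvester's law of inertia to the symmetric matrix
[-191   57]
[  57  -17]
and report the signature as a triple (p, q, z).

Answer: (1, 1, 0)

Derivation:
step 0: pivot -191 → sign −
step 1: pivot 2/191 → sign +
signature = (1, 1, 0)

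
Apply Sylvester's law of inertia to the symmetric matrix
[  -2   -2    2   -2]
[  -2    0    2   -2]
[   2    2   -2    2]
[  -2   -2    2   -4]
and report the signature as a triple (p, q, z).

Answer: (1, 2, 1)

Derivation:
step 0: pivot -2 → sign −
step 1: pivot 2 → sign +
step 2: pivot -2 → sign −
step 3: row/col 3 already zero → sign 0
signature = (1, 2, 1)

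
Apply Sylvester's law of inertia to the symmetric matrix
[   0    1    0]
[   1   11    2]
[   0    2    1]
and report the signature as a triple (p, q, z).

step 0: pivot 11 → sign +
step 1: pivot -1/11 → sign −
step 2: pivot 1 → sign +
signature = (2, 1, 0)

Answer: (2, 1, 0)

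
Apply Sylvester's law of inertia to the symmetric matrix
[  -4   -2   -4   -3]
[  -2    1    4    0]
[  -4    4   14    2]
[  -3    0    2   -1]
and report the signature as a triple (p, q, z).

Answer: (2, 2, 0)

Derivation:
step 0: pivot -4 → sign −
step 1: pivot 2 → sign +
step 2: pivot 1/8 → sign +
step 3: pivot -2 → sign −
signature = (2, 2, 0)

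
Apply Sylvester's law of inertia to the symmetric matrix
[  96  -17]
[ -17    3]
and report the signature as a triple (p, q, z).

step 0: pivot 96 → sign +
step 1: pivot -1/96 → sign −
signature = (1, 1, 0)

Answer: (1, 1, 0)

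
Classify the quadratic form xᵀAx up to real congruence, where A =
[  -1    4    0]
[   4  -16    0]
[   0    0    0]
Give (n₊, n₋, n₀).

Answer: (0, 1, 2)

Derivation:
step 0: pivot -1 → sign −
step 1: row/col 1 already zero → sign 0
step 2: row/col 2 already zero → sign 0
signature = (0, 1, 2)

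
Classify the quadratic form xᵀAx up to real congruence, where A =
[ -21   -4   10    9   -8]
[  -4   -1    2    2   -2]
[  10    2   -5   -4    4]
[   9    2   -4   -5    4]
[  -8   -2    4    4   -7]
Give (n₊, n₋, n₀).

Answer: (0, 4, 1)

Derivation:
step 0: pivot -21 → sign −
step 1: pivot -5/21 → sign −
step 2: pivot -1/5 → sign −
step 3: pivot -3 → sign −
step 4: row/col 4 already zero → sign 0
signature = (0, 4, 1)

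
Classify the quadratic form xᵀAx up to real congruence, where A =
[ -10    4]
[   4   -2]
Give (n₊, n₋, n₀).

step 0: pivot -10 → sign −
step 1: pivot -2/5 → sign −
signature = (0, 2, 0)

Answer: (0, 2, 0)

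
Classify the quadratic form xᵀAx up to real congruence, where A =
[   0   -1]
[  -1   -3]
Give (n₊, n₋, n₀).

Answer: (1, 1, 0)

Derivation:
step 0: pivot -3 → sign −
step 1: pivot 1/3 → sign +
signature = (1, 1, 0)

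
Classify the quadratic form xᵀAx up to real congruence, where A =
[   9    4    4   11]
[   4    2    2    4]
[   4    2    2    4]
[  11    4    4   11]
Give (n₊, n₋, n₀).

step 0: pivot 9 → sign +
step 1: pivot 2/9 → sign +
step 2: pivot -6 → sign −
step 3: row/col 3 already zero → sign 0
signature = (2, 1, 1)

Answer: (2, 1, 1)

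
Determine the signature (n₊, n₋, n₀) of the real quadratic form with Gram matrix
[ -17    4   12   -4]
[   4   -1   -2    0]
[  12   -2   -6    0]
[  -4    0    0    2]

Answer: (1, 3, 0)

Derivation:
step 0: pivot -17 → sign −
step 1: pivot -1/17 → sign −
step 2: pivot 14 → sign +
step 3: pivot -2/7 → sign −
signature = (1, 3, 0)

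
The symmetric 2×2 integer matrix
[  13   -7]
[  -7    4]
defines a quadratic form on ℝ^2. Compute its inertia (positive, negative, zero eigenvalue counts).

step 0: pivot 13 → sign +
step 1: pivot 3/13 → sign +
signature = (2, 0, 0)

Answer: (2, 0, 0)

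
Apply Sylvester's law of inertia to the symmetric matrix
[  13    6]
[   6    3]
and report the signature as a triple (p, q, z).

Answer: (2, 0, 0)

Derivation:
step 0: pivot 13 → sign +
step 1: pivot 3/13 → sign +
signature = (2, 0, 0)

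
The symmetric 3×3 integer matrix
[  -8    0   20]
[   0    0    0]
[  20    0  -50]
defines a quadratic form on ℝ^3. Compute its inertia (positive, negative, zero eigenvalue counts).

step 0: pivot -8 → sign −
step 1: row/col 1 already zero → sign 0
step 2: row/col 2 already zero → sign 0
signature = (0, 1, 2)

Answer: (0, 1, 2)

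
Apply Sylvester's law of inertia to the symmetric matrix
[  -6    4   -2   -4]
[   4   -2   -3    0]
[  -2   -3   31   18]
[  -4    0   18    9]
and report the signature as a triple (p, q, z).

step 0: pivot -6 → sign −
step 1: pivot 2/3 → sign +
step 2: pivot 7/2 → sign +
step 3: pivot -1/7 → sign −
signature = (2, 2, 0)

Answer: (2, 2, 0)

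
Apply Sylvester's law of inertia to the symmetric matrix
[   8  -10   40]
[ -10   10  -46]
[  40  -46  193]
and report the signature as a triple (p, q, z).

step 0: pivot 8 → sign +
step 1: pivot -5/2 → sign −
step 2: pivot -3/5 → sign −
signature = (1, 2, 0)

Answer: (1, 2, 0)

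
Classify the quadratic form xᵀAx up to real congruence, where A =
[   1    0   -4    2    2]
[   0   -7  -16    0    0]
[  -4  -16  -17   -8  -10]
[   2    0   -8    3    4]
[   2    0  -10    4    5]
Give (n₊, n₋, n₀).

step 0: pivot 1 → sign +
step 1: pivot -7 → sign −
step 2: pivot 25/7 → sign +
step 3: pivot -1 → sign −
step 4: pivot -3/25 → sign −
signature = (2, 3, 0)

Answer: (2, 3, 0)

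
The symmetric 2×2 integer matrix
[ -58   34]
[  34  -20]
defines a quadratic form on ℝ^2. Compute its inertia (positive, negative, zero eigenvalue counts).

step 0: pivot -58 → sign −
step 1: pivot -2/29 → sign −
signature = (0, 2, 0)

Answer: (0, 2, 0)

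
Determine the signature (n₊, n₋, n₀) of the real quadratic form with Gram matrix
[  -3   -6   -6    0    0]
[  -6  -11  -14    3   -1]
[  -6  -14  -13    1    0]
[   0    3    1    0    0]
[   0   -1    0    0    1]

Answer: (3, 2, 0)

Derivation:
step 0: pivot -3 → sign −
step 1: pivot 1 → sign +
step 2: pivot -5 → sign −
step 3: pivot 4/5 → sign +
step 4: pivot 3/4 → sign +
signature = (3, 2, 0)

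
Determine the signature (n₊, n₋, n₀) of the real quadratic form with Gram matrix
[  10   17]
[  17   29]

step 0: pivot 10 → sign +
step 1: pivot 1/10 → sign +
signature = (2, 0, 0)

Answer: (2, 0, 0)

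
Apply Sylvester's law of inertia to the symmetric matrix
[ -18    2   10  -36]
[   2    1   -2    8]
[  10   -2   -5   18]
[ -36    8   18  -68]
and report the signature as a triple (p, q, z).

Answer: (1, 2, 1)

Derivation:
step 0: pivot -18 → sign −
step 1: pivot 11/9 → sign +
step 2: pivot -1/11 → sign −
step 3: row/col 3 already zero → sign 0
signature = (1, 2, 1)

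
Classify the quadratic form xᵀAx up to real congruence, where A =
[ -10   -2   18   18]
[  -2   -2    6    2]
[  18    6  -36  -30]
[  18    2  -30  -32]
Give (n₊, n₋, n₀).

Answer: (1, 2, 1)

Derivation:
step 0: pivot -10 → sign −
step 1: pivot -8/5 → sign −
step 2: pivot 2 → sign +
step 3: row/col 3 already zero → sign 0
signature = (1, 2, 1)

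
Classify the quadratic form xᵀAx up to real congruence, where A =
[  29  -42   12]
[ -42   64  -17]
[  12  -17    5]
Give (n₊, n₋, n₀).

step 0: pivot 29 → sign +
step 1: pivot 92/29 → sign +
step 2: pivot -1/92 → sign −
signature = (2, 1, 0)

Answer: (2, 1, 0)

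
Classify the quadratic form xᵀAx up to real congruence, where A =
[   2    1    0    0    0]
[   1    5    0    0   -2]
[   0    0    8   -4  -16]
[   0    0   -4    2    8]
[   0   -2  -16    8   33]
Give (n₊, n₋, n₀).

Answer: (4, 0, 1)

Derivation:
step 0: pivot 2 → sign +
step 1: pivot 9/2 → sign +
step 2: pivot 8 → sign +
step 3: pivot 1/9 → sign +
step 4: row/col 4 already zero → sign 0
signature = (4, 0, 1)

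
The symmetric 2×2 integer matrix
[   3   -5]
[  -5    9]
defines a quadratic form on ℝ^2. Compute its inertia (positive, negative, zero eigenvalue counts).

step 0: pivot 3 → sign +
step 1: pivot 2/3 → sign +
signature = (2, 0, 0)

Answer: (2, 0, 0)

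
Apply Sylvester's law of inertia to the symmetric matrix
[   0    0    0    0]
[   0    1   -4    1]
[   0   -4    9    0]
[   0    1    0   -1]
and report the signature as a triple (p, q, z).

Answer: (2, 1, 1)

Derivation:
step 0: pivot 1 → sign +
step 1: pivot -7 → sign −
step 2: pivot 2/7 → sign +
step 3: row/col 3 already zero → sign 0
signature = (2, 1, 1)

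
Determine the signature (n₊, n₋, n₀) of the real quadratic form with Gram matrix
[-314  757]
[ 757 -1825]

Answer: (0, 2, 0)

Derivation:
step 0: pivot -314 → sign −
step 1: pivot -1/314 → sign −
signature = (0, 2, 0)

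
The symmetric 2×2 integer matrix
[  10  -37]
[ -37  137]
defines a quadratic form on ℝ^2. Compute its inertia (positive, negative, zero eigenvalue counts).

step 0: pivot 10 → sign +
step 1: pivot 1/10 → sign +
signature = (2, 0, 0)

Answer: (2, 0, 0)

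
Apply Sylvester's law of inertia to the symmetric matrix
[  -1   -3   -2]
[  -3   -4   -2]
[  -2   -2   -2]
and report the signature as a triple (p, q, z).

Answer: (1, 2, 0)

Derivation:
step 0: pivot -1 → sign −
step 1: pivot 5 → sign +
step 2: pivot -6/5 → sign −
signature = (1, 2, 0)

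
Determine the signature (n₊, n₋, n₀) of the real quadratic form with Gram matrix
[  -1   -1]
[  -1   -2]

step 0: pivot -1 → sign −
step 1: pivot -1 → sign −
signature = (0, 2, 0)

Answer: (0, 2, 0)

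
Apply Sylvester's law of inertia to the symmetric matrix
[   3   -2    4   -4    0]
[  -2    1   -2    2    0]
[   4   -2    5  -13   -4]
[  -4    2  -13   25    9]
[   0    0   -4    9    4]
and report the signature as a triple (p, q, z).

step 0: pivot 3 → sign +
step 1: pivot -1/3 → sign −
step 2: pivot 1 → sign +
step 3: pivot -60 → sign −
step 4: pivot 3/20 → sign +
signature = (3, 2, 0)

Answer: (3, 2, 0)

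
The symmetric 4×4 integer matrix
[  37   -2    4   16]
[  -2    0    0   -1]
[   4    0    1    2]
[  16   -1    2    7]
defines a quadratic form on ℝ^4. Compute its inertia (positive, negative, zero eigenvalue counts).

Answer: (3, 1, 0)

Derivation:
step 0: pivot 37 → sign +
step 1: pivot -4/37 → sign −
step 2: pivot 1 → sign +
step 3: pivot 1/4 → sign +
signature = (3, 1, 0)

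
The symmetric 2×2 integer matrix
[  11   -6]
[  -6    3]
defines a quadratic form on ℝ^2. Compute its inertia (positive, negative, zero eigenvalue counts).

Answer: (1, 1, 0)

Derivation:
step 0: pivot 11 → sign +
step 1: pivot -3/11 → sign −
signature = (1, 1, 0)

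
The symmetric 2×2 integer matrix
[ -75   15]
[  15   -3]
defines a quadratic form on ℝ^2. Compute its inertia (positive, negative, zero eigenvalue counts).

step 0: pivot -75 → sign −
step 1: row/col 1 already zero → sign 0
signature = (0, 1, 1)

Answer: (0, 1, 1)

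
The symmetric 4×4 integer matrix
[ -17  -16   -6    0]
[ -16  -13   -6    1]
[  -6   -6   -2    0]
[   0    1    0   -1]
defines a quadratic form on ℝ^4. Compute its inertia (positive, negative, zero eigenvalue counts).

Answer: (2, 2, 0)

Derivation:
step 0: pivot -17 → sign −
step 1: pivot 35/17 → sign +
step 2: pivot 2/35 → sign +
step 3: pivot -2 → sign −
signature = (2, 2, 0)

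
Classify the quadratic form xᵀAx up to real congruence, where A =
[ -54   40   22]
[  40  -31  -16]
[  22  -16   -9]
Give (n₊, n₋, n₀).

Answer: (1, 2, 0)

Derivation:
step 0: pivot -54 → sign −
step 1: pivot -37/27 → sign −
step 2: pivot 1/37 → sign +
signature = (1, 2, 0)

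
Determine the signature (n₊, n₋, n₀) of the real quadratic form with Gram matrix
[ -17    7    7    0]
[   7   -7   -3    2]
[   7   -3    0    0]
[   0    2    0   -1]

Answer: (1, 3, 0)

Derivation:
step 0: pivot -17 → sign −
step 1: pivot -70/17 → sign −
step 2: pivot 101/35 → sign +
step 3: pivot -3/101 → sign −
signature = (1, 3, 0)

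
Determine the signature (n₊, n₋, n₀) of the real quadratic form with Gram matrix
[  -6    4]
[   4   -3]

Answer: (0, 2, 0)

Derivation:
step 0: pivot -6 → sign −
step 1: pivot -1/3 → sign −
signature = (0, 2, 0)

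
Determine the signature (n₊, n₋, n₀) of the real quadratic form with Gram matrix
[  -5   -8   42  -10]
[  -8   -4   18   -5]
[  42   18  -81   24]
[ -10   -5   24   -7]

Answer: (1, 3, 0)

Derivation:
step 0: pivot -5 → sign −
step 1: pivot 44/5 → sign +
step 2: pivot -36/11 → sign −
step 3: pivot -1/16 → sign −
signature = (1, 3, 0)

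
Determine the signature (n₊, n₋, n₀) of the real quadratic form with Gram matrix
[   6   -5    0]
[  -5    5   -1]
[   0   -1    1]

step 0: pivot 6 → sign +
step 1: pivot 5/6 → sign +
step 2: pivot -1/5 → sign −
signature = (2, 1, 0)

Answer: (2, 1, 0)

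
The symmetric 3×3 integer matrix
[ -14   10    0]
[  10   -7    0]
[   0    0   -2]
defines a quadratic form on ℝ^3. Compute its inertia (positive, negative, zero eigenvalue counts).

Answer: (1, 2, 0)

Derivation:
step 0: pivot -14 → sign −
step 1: pivot 1/7 → sign +
step 2: pivot -2 → sign −
signature = (1, 2, 0)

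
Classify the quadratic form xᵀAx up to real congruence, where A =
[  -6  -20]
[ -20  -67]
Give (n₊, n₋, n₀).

step 0: pivot -6 → sign −
step 1: pivot -1/3 → sign −
signature = (0, 2, 0)

Answer: (0, 2, 0)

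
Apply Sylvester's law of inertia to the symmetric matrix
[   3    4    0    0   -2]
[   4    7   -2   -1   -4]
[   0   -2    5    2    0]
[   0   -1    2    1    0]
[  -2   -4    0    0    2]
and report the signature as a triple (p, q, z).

step 0: pivot 3 → sign +
step 1: pivot 5/3 → sign +
step 2: pivot 13/5 → sign +
step 3: pivot 2/13 → sign +
step 4: pivot -2 → sign −
signature = (4, 1, 0)

Answer: (4, 1, 0)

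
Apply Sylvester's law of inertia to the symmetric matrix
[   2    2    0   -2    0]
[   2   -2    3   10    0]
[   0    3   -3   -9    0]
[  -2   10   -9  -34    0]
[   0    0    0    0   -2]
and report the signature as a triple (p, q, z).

Answer: (1, 3, 1)

Derivation:
step 0: pivot 2 → sign +
step 1: pivot -4 → sign −
step 2: pivot -3/4 → sign −
step 3: pivot -2 → sign −
step 4: row/col 4 already zero → sign 0
signature = (1, 3, 1)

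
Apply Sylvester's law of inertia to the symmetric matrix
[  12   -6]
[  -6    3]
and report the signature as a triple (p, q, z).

step 0: pivot 12 → sign +
step 1: row/col 1 already zero → sign 0
signature = (1, 0, 1)

Answer: (1, 0, 1)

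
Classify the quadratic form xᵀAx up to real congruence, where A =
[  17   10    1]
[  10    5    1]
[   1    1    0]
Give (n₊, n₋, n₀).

Answer: (2, 1, 0)

Derivation:
step 0: pivot 17 → sign +
step 1: pivot -15/17 → sign −
step 2: pivot 2/15 → sign +
signature = (2, 1, 0)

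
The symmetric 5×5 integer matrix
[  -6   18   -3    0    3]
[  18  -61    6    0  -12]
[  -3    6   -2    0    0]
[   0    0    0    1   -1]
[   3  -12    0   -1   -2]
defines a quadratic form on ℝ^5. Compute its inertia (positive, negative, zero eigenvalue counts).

Answer: (2, 3, 0)

Derivation:
step 0: pivot -6 → sign −
step 1: pivot -7 → sign −
step 2: pivot 11/14 → sign +
step 3: pivot 1 → sign +
step 4: pivot -3/11 → sign −
signature = (2, 3, 0)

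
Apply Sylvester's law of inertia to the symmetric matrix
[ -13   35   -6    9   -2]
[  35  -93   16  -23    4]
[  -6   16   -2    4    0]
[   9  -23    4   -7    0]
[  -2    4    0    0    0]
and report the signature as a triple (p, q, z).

step 0: pivot -13 → sign −
step 1: pivot 16/13 → sign +
step 2: pivot 3/4 → sign +
step 3: pivot -2 → sign −
step 4: pivot -2 → sign −
signature = (2, 3, 0)

Answer: (2, 3, 0)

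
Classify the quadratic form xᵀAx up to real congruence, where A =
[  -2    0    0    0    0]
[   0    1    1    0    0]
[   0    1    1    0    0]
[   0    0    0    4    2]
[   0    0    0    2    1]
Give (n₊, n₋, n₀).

step 0: pivot -2 → sign −
step 1: pivot 1 → sign +
step 2: pivot 4 → sign +
step 3: row/col 3 already zero → sign 0
step 4: row/col 4 already zero → sign 0
signature = (2, 1, 2)

Answer: (2, 1, 2)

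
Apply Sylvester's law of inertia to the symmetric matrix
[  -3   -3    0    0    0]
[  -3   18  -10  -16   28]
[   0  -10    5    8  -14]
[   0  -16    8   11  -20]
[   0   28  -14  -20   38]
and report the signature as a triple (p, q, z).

step 0: pivot -3 → sign −
step 1: pivot 21 → sign +
step 2: pivot 5/21 → sign +
step 3: pivot -9/5 → sign −
step 4: pivot 2 → sign +
signature = (3, 2, 0)

Answer: (3, 2, 0)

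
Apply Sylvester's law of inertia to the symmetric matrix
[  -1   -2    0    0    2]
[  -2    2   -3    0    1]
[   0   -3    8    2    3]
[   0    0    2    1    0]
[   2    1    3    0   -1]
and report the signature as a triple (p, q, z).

Answer: (4, 1, 0)

Derivation:
step 0: pivot -1 → sign −
step 1: pivot 6 → sign +
step 2: pivot 13/2 → sign +
step 3: pivot 5/13 → sign +
step 4: pivot 3/5 → sign +
signature = (4, 1, 0)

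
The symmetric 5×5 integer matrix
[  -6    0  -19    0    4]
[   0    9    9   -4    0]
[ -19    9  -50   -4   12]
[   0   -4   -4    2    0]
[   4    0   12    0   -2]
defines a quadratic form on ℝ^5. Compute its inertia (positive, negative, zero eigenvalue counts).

Answer: (4, 1, 0)

Derivation:
step 0: pivot -6 → sign −
step 1: pivot 9 → sign +
step 2: pivot 7/6 → sign +
step 3: pivot 2/9 → sign +
step 4: pivot 2/7 → sign +
signature = (4, 1, 0)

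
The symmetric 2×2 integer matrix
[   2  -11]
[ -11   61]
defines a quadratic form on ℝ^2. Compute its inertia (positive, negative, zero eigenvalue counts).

step 0: pivot 2 → sign +
step 1: pivot 1/2 → sign +
signature = (2, 0, 0)

Answer: (2, 0, 0)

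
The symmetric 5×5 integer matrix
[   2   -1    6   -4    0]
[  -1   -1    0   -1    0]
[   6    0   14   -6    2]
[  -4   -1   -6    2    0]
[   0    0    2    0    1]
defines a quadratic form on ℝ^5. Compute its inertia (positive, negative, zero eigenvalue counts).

step 0: pivot 2 → sign +
step 1: pivot -3/2 → sign −
step 2: pivot 2 → sign +
step 3: pivot -1 → sign −
step 4: row/col 4 already zero → sign 0
signature = (2, 2, 1)

Answer: (2, 2, 1)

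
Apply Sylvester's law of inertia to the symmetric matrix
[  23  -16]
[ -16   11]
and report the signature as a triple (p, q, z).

Answer: (1, 1, 0)

Derivation:
step 0: pivot 23 → sign +
step 1: pivot -3/23 → sign −
signature = (1, 1, 0)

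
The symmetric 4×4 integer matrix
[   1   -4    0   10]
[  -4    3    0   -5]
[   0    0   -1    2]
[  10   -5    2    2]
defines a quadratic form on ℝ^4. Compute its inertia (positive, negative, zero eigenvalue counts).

step 0: pivot 1 → sign +
step 1: pivot -13 → sign −
step 2: pivot -1 → sign −
step 3: pivot 3/13 → sign +
signature = (2, 2, 0)

Answer: (2, 2, 0)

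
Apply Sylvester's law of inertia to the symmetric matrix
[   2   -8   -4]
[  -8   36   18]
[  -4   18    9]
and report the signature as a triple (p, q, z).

Answer: (2, 0, 1)

Derivation:
step 0: pivot 2 → sign +
step 1: pivot 4 → sign +
step 2: row/col 2 already zero → sign 0
signature = (2, 0, 1)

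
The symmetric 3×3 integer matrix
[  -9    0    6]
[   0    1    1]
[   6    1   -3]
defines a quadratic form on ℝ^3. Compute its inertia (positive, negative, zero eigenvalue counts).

Answer: (1, 1, 1)

Derivation:
step 0: pivot -9 → sign −
step 1: pivot 1 → sign +
step 2: row/col 2 already zero → sign 0
signature = (1, 1, 1)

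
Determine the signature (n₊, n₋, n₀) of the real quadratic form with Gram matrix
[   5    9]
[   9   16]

Answer: (1, 1, 0)

Derivation:
step 0: pivot 5 → sign +
step 1: pivot -1/5 → sign −
signature = (1, 1, 0)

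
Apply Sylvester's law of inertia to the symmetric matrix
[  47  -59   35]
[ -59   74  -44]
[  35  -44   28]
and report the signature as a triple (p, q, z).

step 0: pivot 47 → sign +
step 1: pivot -3/47 → sign −
step 2: pivot 2 → sign +
signature = (2, 1, 0)

Answer: (2, 1, 0)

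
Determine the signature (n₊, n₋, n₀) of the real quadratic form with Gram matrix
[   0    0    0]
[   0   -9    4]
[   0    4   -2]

step 0: pivot -9 → sign −
step 1: pivot -2/9 → sign −
step 2: row/col 2 already zero → sign 0
signature = (0, 2, 1)

Answer: (0, 2, 1)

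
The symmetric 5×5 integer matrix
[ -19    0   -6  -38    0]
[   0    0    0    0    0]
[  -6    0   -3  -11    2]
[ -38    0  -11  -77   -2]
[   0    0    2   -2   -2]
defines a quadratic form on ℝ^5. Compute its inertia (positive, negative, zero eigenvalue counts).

step 0: pivot -19 → sign −
step 1: pivot -21/19 → sign −
step 2: pivot -2/21 → sign −
step 3: pivot 2 → sign +
step 4: row/col 4 already zero → sign 0
signature = (1, 3, 1)

Answer: (1, 3, 1)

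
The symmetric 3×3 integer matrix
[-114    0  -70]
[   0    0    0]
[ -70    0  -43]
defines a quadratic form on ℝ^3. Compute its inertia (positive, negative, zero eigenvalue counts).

step 0: pivot -114 → sign −
step 1: pivot -1/57 → sign −
step 2: row/col 2 already zero → sign 0
signature = (0, 2, 1)

Answer: (0, 2, 1)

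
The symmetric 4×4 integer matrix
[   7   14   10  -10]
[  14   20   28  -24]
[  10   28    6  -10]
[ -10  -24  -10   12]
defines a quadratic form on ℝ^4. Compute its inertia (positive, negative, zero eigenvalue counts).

step 0: pivot 7 → sign +
step 1: pivot -8 → sign −
step 2: pivot -2/7 → sign −
step 3: row/col 3 already zero → sign 0
signature = (1, 2, 1)

Answer: (1, 2, 1)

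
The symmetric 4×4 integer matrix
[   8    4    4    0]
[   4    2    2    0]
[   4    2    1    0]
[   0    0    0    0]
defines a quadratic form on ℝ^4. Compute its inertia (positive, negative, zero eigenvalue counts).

Answer: (1, 1, 2)

Derivation:
step 0: pivot 8 → sign +
step 1: pivot -1 → sign −
step 2: row/col 2 already zero → sign 0
step 3: row/col 3 already zero → sign 0
signature = (1, 1, 2)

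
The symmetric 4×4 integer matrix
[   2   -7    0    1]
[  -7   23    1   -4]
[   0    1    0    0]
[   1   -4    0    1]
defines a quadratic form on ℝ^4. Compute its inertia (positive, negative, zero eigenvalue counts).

step 0: pivot 2 → sign +
step 1: pivot -3/2 → sign −
step 2: pivot 2/3 → sign +
step 3: pivot 1/2 → sign +
signature = (3, 1, 0)

Answer: (3, 1, 0)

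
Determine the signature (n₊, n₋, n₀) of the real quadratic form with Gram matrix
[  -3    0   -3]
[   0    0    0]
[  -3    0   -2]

step 0: pivot -3 → sign −
step 1: pivot 1 → sign +
step 2: row/col 2 already zero → sign 0
signature = (1, 1, 1)

Answer: (1, 1, 1)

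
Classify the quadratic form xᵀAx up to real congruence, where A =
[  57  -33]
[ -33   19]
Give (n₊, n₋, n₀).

Answer: (1, 1, 0)

Derivation:
step 0: pivot 57 → sign +
step 1: pivot -2/19 → sign −
signature = (1, 1, 0)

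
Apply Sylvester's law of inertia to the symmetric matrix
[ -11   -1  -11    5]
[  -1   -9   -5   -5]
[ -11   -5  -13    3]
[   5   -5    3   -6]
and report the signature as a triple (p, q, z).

Answer: (1, 3, 0)

Derivation:
step 0: pivot -11 → sign −
step 1: pivot -98/11 → sign −
step 2: pivot -10/49 → sign −
step 3: pivot 3/5 → sign +
signature = (1, 3, 0)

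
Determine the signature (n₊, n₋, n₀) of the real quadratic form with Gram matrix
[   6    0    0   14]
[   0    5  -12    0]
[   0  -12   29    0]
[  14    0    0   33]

Answer: (4, 0, 0)

Derivation:
step 0: pivot 6 → sign +
step 1: pivot 5 → sign +
step 2: pivot 1/5 → sign +
step 3: pivot 1/3 → sign +
signature = (4, 0, 0)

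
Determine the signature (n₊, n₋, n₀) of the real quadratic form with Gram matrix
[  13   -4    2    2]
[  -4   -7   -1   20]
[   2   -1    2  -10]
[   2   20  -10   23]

step 0: pivot 13 → sign +
step 1: pivot -107/13 → sign −
step 2: pivot 183/107 → sign +
step 3: pivot 3/61 → sign +
signature = (3, 1, 0)

Answer: (3, 1, 0)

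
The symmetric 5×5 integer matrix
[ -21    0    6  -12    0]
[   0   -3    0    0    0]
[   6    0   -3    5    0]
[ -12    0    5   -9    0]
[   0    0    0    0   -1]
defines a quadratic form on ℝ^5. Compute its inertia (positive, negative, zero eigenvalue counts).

step 0: pivot -21 → sign −
step 1: pivot -3 → sign −
step 2: pivot -9/7 → sign −
step 3: pivot -2/9 → sign −
step 4: pivot -1 → sign −
signature = (0, 5, 0)

Answer: (0, 5, 0)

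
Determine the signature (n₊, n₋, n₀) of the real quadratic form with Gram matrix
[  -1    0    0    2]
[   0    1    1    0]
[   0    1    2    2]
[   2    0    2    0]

step 0: pivot -1 → sign −
step 1: pivot 1 → sign +
step 2: pivot 1 → sign +
step 3: row/col 3 already zero → sign 0
signature = (2, 1, 1)

Answer: (2, 1, 1)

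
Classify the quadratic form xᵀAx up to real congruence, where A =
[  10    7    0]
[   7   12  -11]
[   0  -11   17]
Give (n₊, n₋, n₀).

step 0: pivot 10 → sign +
step 1: pivot 71/10 → sign +
step 2: pivot -3/71 → sign −
signature = (2, 1, 0)

Answer: (2, 1, 0)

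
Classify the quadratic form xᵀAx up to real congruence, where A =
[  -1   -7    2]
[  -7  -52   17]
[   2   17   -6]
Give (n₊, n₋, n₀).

Answer: (1, 2, 0)

Derivation:
step 0: pivot -1 → sign −
step 1: pivot -3 → sign −
step 2: pivot 1 → sign +
signature = (1, 2, 0)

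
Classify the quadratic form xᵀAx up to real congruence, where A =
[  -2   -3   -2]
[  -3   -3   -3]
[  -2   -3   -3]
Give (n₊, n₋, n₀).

Answer: (1, 2, 0)

Derivation:
step 0: pivot -2 → sign −
step 1: pivot 3/2 → sign +
step 2: pivot -1 → sign −
signature = (1, 2, 0)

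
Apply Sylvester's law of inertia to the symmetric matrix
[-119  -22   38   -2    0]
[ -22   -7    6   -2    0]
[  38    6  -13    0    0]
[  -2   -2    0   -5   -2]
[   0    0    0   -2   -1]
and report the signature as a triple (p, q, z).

step 0: pivot -119 → sign −
step 1: pivot -349/119 → sign −
step 2: pivot -177/349 → sign −
step 3: pivot -239/59 → sign −
step 4: pivot -3/239 → sign −
signature = (0, 5, 0)

Answer: (0, 5, 0)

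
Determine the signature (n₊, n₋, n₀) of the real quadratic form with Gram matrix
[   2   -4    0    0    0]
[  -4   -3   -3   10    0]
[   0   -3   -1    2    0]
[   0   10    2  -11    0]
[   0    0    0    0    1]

step 0: pivot 2 → sign +
step 1: pivot -11 → sign −
step 2: pivot -2/11 → sign −
step 3: pivot 1 → sign +
step 4: pivot 1 → sign +
signature = (3, 2, 0)

Answer: (3, 2, 0)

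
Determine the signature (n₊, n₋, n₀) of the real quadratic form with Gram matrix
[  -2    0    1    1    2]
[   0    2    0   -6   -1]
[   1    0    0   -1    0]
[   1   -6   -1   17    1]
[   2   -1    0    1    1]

Answer: (3, 2, 0)

Derivation:
step 0: pivot -2 → sign −
step 1: pivot 2 → sign +
step 2: pivot 1/2 → sign +
step 3: pivot -1 → sign −
step 4: pivot 1/2 → sign +
signature = (3, 2, 0)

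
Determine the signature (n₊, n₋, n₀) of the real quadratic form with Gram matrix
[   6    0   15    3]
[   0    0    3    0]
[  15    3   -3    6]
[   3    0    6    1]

step 0: pivot 6 → sign +
step 1: pivot -81/2 → sign −
step 2: pivot 2/9 → sign +
step 3: pivot -1/2 → sign −
signature = (2, 2, 0)

Answer: (2, 2, 0)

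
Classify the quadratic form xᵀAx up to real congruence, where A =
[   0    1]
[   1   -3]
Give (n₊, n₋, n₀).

Answer: (1, 1, 0)

Derivation:
step 0: pivot -3 → sign −
step 1: pivot 1/3 → sign +
signature = (1, 1, 0)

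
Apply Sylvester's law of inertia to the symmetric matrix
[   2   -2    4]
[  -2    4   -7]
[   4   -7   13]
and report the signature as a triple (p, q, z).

step 0: pivot 2 → sign +
step 1: pivot 2 → sign +
step 2: pivot 1/2 → sign +
signature = (3, 0, 0)

Answer: (3, 0, 0)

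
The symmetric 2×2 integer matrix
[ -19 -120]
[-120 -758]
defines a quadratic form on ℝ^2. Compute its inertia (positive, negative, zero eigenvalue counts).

Answer: (0, 2, 0)

Derivation:
step 0: pivot -19 → sign −
step 1: pivot -2/19 → sign −
signature = (0, 2, 0)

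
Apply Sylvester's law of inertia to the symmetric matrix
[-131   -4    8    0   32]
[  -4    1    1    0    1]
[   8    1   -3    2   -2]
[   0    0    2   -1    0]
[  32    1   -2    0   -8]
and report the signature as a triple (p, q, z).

step 0: pivot -131 → sign −
step 1: pivot 147/131 → sign +
step 2: pivot -148/49 → sign −
step 3: pivot 12/37 → sign +
step 4: pivot -3/16 → sign −
signature = (2, 3, 0)

Answer: (2, 3, 0)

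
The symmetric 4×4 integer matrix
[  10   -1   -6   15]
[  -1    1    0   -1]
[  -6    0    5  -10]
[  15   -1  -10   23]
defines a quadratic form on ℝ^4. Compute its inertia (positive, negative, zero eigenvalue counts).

step 0: pivot 10 → sign +
step 1: pivot 9/10 → sign +
step 2: pivot 1 → sign +
step 3: pivot -2/9 → sign −
signature = (3, 1, 0)

Answer: (3, 1, 0)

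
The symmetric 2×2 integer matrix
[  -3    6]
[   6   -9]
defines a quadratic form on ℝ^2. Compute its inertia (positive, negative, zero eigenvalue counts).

step 0: pivot -3 → sign −
step 1: pivot 3 → sign +
signature = (1, 1, 0)

Answer: (1, 1, 0)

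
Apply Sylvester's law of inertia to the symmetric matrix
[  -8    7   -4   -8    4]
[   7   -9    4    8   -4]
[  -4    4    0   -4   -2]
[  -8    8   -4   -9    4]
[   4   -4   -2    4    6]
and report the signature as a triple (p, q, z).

Answer: (2, 3, 0)

Derivation:
step 0: pivot -8 → sign −
step 1: pivot -23/8 → sign −
step 2: pivot 48/23 → sign +
step 3: pivot -2/3 → sign −
step 4: pivot 1/8 → sign +
signature = (2, 3, 0)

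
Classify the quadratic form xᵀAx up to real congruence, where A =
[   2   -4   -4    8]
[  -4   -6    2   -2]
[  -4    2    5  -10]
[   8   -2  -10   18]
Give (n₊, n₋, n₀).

step 0: pivot 2 → sign +
step 1: pivot -14 → sign −
step 2: pivot -3/7 → sign −
step 3: row/col 3 already zero → sign 0
signature = (1, 2, 1)

Answer: (1, 2, 1)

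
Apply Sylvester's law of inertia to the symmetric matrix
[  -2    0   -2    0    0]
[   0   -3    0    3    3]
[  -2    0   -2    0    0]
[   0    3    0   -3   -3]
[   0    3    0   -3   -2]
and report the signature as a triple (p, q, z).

Answer: (1, 2, 2)

Derivation:
step 0: pivot -2 → sign −
step 1: pivot -3 → sign −
step 2: pivot 1 → sign +
step 3: row/col 3 already zero → sign 0
step 4: row/col 4 already zero → sign 0
signature = (1, 2, 2)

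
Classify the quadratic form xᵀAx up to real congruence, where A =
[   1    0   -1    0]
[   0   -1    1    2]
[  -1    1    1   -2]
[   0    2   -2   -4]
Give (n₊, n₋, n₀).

step 0: pivot 1 → sign +
step 1: pivot -1 → sign −
step 2: pivot 1 → sign +
step 3: row/col 3 already zero → sign 0
signature = (2, 1, 1)

Answer: (2, 1, 1)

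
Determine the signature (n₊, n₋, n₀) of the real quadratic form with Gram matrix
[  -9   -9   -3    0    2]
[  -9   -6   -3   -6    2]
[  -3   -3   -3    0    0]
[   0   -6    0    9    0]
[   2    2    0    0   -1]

step 0: pivot -9 → sign −
step 1: pivot 3 → sign +
step 2: pivot -2 → sign −
step 3: pivot -3 → sign −
step 4: pivot -1/3 → sign −
signature = (1, 4, 0)

Answer: (1, 4, 0)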